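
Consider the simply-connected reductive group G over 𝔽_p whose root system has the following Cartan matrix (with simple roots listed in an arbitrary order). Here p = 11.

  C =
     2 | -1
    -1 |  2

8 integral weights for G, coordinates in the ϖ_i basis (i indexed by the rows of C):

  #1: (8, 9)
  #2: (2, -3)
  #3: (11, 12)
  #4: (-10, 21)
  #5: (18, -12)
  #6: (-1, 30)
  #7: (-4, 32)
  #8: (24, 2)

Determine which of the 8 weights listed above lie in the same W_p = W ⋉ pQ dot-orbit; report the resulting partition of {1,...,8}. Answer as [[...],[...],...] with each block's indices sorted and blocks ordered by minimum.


Cartan matrix: type A_2 (|W|=6); un-permuting the 2 rows.

λ_j+ρ reflected into Ā_11 (⟨·,θ^∨⟩≤11); 2-tuples as given:

  [1] (1, 2) · [2] (1, 2) · [3] (1, 2) · [4] (2, 0) · [5] (0, 3) · [6] (2, 0) · [7] (0, 3) · [8] (3, 5)

These 8 weights hit 4 W_11-dot-orbits; sizes (3, 2, 2, 1):

[[1, 2, 3], [4, 6], [5, 7], [8]]


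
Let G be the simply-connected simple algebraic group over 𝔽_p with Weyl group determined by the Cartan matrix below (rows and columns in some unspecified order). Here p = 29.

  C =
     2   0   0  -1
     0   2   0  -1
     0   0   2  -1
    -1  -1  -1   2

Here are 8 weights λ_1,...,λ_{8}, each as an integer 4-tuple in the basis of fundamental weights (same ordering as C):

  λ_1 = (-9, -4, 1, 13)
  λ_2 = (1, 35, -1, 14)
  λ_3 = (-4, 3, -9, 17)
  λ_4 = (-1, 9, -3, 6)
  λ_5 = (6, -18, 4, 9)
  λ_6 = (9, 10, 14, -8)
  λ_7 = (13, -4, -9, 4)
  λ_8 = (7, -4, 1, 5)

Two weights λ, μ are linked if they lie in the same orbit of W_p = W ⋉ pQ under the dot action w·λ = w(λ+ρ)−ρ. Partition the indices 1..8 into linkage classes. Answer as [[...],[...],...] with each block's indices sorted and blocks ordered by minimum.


Dynkin diagram of C (from the 6 off-diagonal −1 entries): D_4.

λ_j+ρ reflected into Ā_29 (⟨·,θ^∨⟩≤29); 4-tuples as given:

    1: (8, 3, 2, 3)
    2: (0, 10, 2, 5)
    3: (3, 4, 8, 7)
    4: (0, 10, 2, 5)
    5: (0, 10, 2, 5)
    6: (3, 4, 8, 7)
    7: (8, 3, 2, 3)
    8: (8, 3, 2, 3)

These 8 weights hit 3 W_29-dot-orbits; sizes (3, 3, 2):

[[1, 7, 8], [2, 4, 5], [3, 6]]


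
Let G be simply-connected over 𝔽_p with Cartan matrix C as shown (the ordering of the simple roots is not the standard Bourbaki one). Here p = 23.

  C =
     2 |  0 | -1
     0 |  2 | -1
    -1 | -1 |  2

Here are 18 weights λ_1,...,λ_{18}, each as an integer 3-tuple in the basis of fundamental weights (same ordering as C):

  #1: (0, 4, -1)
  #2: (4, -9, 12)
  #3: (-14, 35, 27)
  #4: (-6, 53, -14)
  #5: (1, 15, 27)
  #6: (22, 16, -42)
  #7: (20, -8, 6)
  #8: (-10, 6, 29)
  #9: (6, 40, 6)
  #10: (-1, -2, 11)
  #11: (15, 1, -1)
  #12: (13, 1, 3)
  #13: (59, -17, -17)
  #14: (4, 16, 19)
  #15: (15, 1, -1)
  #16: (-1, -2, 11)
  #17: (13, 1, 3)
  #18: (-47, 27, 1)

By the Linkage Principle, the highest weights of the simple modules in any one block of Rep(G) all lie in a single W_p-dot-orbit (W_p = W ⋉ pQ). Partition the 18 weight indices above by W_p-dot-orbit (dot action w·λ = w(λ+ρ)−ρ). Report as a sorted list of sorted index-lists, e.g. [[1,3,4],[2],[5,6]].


A_3 Cartan matrix, 3 simple roots permuted; ρ=(1,1,1).

Alcove-folded reps (p=23, 18 weights, presented ϖ-order):

  1: (1, 5, 0)
  2: (5, 8, 5)
  3: (5, 8, 5)
  4: (5, 8, 5)
  5: (16, 2, 0)
  6: (1, 5, 0)
  7: (16, 2, 0)
  8: (5, 7, 9)
  9: (5, 7, 9)
  10: (0, 1, 11)
  11: (16, 2, 0)
  12: (14, 2, 4)
  13: (5, 7, 9)
  14: (14, 2, 4)
  15: (16, 2, 0)
  16: (0, 1, 11)
  17: (14, 2, 4)
  18: (16, 2, 0)

Linkage partition of the 18 weights (6 classes, p=23):

[[1, 6], [2, 3, 4], [5, 7, 11, 15, 18], [8, 9, 13], [10, 16], [12, 14, 17]]


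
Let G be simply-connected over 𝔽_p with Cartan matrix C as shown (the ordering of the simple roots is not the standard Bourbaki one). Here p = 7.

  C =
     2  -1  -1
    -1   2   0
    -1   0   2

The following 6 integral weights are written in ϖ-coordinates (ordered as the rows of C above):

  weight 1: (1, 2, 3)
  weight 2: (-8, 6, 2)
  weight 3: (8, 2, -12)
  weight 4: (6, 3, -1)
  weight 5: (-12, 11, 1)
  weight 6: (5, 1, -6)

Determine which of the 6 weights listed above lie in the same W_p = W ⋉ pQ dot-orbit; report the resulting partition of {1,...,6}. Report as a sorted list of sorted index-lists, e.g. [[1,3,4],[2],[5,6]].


Root system A_3: the 3×3 matrix C matches after relabeling.

Folding the 6 weights λ_j+ρ into Ā_7 (reps in the given 3-coord order):

    λ_1 → (2, 1, 2)
    λ_2 → (3, 0, 4)
    λ_3 → (2, 2, 2)
    λ_4 → (3, 0, 4)
    λ_5 → (2, 2, 2)
    λ_6 → (1, 1, 4)

Linkage partition of the 6 weights (4 classes, p=7):

[[1], [2, 4], [3, 5], [6]]


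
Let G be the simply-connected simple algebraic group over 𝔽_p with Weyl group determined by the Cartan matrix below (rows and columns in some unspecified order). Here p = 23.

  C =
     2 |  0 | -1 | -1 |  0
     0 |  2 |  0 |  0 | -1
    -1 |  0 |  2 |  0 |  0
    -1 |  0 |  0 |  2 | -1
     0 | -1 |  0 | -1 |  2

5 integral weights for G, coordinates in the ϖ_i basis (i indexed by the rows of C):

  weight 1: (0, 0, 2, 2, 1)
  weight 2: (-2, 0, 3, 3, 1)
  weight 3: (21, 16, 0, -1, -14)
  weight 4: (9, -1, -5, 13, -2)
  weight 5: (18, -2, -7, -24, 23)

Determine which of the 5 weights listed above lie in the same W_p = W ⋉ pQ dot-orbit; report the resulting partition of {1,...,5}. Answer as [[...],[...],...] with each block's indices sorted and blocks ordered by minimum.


Root system A_5: the 5×5 matrix C matches after relabeling.

Each λ_j+ρ reduced to Ā_23; 5-tuples below use C's row order:

  λ_1 → (1, 1, 3, 3, 2) · λ_2 → (1, 1, 3, 3, 2) · λ_3 → (6, 0, 3, 13, 0) · λ_4 → (6, 0, 3, 13, 0) · λ_5 → (6, 0, 3, 13, 0)

2 distinct reps among the 5 weights ⇒ 2 W_23-linkage classes:

[[1, 2], [3, 4, 5]]


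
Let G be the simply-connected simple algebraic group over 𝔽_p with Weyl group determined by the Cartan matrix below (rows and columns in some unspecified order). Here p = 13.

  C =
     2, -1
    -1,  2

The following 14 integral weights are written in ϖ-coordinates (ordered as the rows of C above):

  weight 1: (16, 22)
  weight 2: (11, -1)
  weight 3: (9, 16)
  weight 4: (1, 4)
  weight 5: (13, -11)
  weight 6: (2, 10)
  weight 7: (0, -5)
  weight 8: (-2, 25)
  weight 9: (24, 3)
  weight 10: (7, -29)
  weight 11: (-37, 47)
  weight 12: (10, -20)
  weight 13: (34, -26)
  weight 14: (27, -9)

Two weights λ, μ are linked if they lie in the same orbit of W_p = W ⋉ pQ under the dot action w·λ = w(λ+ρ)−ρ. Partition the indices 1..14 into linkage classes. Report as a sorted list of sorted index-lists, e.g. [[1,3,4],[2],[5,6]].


Cartan matrix: type A_2 (|W|=6); un-permuting the 2 rows.

λ_j+ρ reflected into Ā_13 (⟨·,θ^∨⟩≤13); 2-tuples as given:

  1: (3, 9);  2: (12, 0);  3: (3, 1);  4: (2, 5);  5: (3, 9);  6: (2, 10);  7: (3, 1);  8: (12, 0);  9: (3, 9);  10: (2, 5);  11: (3, 9);  12: (2, 5);  13: (3, 9);  14: (2, 5)

Grouping the 14 weights by Ā_13-representative: 5 linkage classes.

[[1, 5, 9, 11, 13], [2, 8], [3, 7], [4, 10, 12, 14], [6]]


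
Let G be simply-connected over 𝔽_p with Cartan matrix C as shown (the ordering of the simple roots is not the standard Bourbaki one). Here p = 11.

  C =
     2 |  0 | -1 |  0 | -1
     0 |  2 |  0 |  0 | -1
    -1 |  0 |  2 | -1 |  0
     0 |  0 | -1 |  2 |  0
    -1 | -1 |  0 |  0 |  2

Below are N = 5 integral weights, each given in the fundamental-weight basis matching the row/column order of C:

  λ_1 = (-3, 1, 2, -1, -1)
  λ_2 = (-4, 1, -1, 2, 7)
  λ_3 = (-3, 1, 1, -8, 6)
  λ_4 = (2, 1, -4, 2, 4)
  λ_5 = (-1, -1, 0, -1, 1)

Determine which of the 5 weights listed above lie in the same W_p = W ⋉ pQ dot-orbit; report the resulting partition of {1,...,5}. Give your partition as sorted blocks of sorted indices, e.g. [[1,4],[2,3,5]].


C ↔ A_5 under row/col permutation; |W(A_5)| = 720.

Each λ_j+ρ reduced to Ā_11; 5-tuples below use C's row order:

  λ_1+ρ ↦ (0, 0, 1, 0, 2);  λ_2+ρ ↦ (0, 2, 3, 0, 5);  λ_3+ρ ↦ (5, 2, 2, 0, 0);  λ_4+ρ ↦ (0, 2, 3, 0, 5);  λ_5+ρ ↦ (0, 0, 1, 0, 2)

Partition of {1..5} into 3 W_11-dot-orbits:

[[1, 5], [2, 4], [3]]


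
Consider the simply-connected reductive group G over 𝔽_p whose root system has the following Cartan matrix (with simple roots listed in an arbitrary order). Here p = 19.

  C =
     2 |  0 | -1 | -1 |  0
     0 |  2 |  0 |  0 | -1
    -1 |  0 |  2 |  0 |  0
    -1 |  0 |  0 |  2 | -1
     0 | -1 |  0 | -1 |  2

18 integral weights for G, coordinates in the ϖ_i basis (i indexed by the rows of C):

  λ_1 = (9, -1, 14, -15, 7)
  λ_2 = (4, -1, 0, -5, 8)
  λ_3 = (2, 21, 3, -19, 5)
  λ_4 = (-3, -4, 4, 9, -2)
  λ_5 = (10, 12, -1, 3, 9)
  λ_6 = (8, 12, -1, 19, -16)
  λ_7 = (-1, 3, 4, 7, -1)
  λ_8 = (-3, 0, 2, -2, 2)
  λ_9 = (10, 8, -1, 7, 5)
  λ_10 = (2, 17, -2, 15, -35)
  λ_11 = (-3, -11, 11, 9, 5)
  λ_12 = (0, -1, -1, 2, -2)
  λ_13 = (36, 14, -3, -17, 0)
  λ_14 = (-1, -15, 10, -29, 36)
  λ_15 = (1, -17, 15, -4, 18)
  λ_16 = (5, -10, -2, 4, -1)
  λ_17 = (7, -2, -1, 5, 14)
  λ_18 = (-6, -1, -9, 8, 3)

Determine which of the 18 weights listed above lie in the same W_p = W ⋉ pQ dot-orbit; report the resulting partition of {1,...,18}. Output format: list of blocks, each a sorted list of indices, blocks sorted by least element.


C ↔ A_5 under row/col permutation; |W(A_5)| = 720.

λ_j+ρ reflected into Ā_19 (⟨·,θ^∨⟩≤19); 5-tuples as given:

  λ_1+ρ ↦ (4, 0, 5, 4, 0)
  λ_2+ρ ↦ (1, 0, 1, 4, 5)
  λ_3+ρ ↦ (2, 1, 3, 4, 3)
  λ_4+ρ ↦ (2, 1, 3, 4, 3)
  λ_5+ρ ↦ (4, 0, 5, 4, 0)
  λ_6+ρ ↦ (1, 0, 1, 4, 5)
  λ_7+ρ ↦ (0, 4, 5, 8, 0)
  λ_8+ρ ↦ (1, 1, 0, 2, 0)
  λ_9+ρ ↦ (4, 0, 5, 4, 0)
  λ_10+ρ ↦ (1, 1, 0, 2, 0)
  λ_11+ρ ↦ (2, 1, 3, 4, 3)
  λ_12+ρ ↦ (1, 1, 0, 2, 0)
  λ_13+ρ ↦ (1, 1, 0, 2, 0)
  λ_14+ρ ↦ (1, 0, 1, 4, 5)
  λ_15+ρ ↦ (1, 1, 0, 2, 0)
  λ_16+ρ ↦ (1, 0, 1, 4, 5)
  λ_17+ρ ↦ (1, 0, 1, 4, 5)
  λ_18+ρ ↦ (4, 0, 5, 4, 0)

Linkage partition of the 18 weights (5 classes, p=19):

[[1, 5, 9, 18], [2, 6, 14, 16, 17], [3, 4, 11], [7], [8, 10, 12, 13, 15]]


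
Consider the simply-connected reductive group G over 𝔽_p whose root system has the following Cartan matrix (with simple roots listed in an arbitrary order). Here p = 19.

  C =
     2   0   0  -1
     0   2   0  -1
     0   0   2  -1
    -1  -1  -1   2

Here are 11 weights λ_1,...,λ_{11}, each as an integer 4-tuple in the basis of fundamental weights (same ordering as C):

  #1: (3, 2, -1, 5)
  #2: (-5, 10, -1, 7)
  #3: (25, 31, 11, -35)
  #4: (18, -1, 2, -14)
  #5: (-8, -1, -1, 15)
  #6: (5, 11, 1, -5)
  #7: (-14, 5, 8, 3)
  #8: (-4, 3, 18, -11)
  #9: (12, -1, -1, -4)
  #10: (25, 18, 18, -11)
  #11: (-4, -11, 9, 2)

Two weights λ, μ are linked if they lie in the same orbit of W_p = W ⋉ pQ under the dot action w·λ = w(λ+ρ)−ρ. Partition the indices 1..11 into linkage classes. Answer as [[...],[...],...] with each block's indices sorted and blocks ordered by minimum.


Cartan matrix: type D_4 (|W|=192); un-permuting the 4 rows.

λ_j+ρ reflected into Ā_19 (⟨·,θ^∨⟩≤19); 4-tuples as given:

    λ_1 → (4, 3, 0, 6)
    λ_2 → (4, 11, 0, 0)
    λ_3 → (2, 8, 2, 2)
    λ_4 → (4, 3, 0, 6)
    λ_5 → (7, 0, 0, 3)
    λ_6 → (2, 8, 2, 2)
    λ_7 → (4, 3, 0, 6)
    λ_8 → (4, 3, 0, 6)
    λ_9 → (7, 0, 0, 3)
    λ_10 → (7, 0, 0, 3)
    λ_11 → (7, 0, 0, 3)

Grouping the 11 weights by Ā_19-representative: 4 linkage classes.

[[1, 4, 7, 8], [2], [3, 6], [5, 9, 10, 11]]


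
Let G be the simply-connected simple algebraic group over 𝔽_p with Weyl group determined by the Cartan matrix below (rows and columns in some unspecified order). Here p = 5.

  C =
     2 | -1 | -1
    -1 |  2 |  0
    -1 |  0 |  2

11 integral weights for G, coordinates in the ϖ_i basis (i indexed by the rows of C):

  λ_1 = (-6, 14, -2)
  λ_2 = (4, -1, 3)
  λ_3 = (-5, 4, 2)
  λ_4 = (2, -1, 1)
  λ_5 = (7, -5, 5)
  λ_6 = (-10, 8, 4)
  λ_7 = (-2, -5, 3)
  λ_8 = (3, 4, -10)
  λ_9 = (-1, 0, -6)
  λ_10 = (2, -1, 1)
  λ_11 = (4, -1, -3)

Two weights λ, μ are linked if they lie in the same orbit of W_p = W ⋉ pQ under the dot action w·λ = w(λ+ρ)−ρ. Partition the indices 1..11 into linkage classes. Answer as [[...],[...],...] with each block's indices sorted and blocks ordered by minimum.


Dynkin diagram of C (from the 4 off-diagonal −1 entries): A_3.

Folding the 11 weights λ_j+ρ into Ā_5 (reps in the given 3-coord order):

    [1] (1, 4, 0)
    [2] (1, 4, 0)
    [3] (3, 1, 1)
    [4] (3, 0, 2)
    [5] (3, 1, 1)
    [6] (1, 4, 0)
    [7] (3, 1, 1)
    [8] (1, 4, 0)
    [9] (1, 4, 0)
    [10] (3, 0, 2)
    [11] (3, 0, 2)

3 distinct reps among the 11 weights ⇒ 3 W_5-linkage classes:

[[1, 2, 6, 8, 9], [3, 5, 7], [4, 10, 11]]


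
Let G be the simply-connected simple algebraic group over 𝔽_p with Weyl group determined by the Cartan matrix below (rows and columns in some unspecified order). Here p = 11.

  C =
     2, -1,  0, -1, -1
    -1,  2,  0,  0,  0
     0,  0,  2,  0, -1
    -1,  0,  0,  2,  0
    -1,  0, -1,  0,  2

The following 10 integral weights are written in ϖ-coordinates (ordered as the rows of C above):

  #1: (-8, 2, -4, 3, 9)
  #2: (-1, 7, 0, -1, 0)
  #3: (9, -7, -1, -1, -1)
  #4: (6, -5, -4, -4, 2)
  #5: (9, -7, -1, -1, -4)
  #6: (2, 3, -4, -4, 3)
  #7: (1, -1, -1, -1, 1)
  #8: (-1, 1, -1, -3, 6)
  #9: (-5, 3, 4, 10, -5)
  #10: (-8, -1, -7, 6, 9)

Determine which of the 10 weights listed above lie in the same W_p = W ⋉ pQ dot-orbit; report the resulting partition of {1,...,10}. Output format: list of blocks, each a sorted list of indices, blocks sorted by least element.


C ↔ D_5 under row/col permutation; |W(D_5)| = 1920.

W_11-reps of the 10 weights in Ā_11 (same 5-coord order as C):

  λ_1 → (0, 4, 3, 3, 0)
  λ_2 → (0, 8, 1, 0, 1)
  λ_3 → (1, 6, 3, 0, 0)
  λ_4 → (0, 4, 3, 3, 0)
  λ_5 → (1, 6, 3, 0, 0)
  λ_6 → (0, 4, 3, 3, 0)
  λ_7 → (2, 0, 0, 0, 2)
  λ_8 → (2, 0, 0, 0, 2)
  λ_9 → (0, 4, 3, 3, 0)
  λ_10 → (0, 4, 3, 3, 0)

4 distinct reps among the 10 weights ⇒ 4 W_11-linkage classes:

[[1, 4, 6, 9, 10], [2], [3, 5], [7, 8]]


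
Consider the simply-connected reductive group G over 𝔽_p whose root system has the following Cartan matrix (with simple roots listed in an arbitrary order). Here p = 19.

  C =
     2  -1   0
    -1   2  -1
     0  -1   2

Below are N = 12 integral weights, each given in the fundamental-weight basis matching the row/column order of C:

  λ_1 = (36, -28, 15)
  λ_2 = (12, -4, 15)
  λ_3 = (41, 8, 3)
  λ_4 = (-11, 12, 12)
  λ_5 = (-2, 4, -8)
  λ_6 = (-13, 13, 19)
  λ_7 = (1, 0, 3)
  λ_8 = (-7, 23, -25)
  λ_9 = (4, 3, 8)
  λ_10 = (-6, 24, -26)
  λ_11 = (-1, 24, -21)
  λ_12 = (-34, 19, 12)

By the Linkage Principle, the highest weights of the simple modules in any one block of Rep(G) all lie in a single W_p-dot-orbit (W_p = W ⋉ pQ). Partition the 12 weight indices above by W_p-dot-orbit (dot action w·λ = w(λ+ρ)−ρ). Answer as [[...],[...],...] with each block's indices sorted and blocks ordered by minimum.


Root system A_3: the 3×3 matrix C matches after relabeling.

Ā_19 reps of the 12 weights (A_3, coords as presented):

    λ_1+ρ ↦ (8, 1, 7)
    λ_2+ρ ↦ (3, 3, 6)
    λ_3+ρ ↦ (4, 2, 4)
    λ_4+ρ ↦ (3, 3, 6)
    λ_5+ρ ↦ (2, 1, 4)
    λ_6+ρ ↦ (2, 1, 4)
    λ_7+ρ ↦ (2, 1, 4)
    λ_8+ρ ↦ (5, 1, 13)
    λ_9+ρ ↦ (5, 4, 9)
    λ_10+ρ ↦ (5, 1, 13)
    λ_11+ρ ↦ (5, 1, 13)
    λ_12+ρ ↦ (5, 1, 13)

These 12 weights hit 6 W_19-dot-orbits; sizes (1, 2, 1, 3, 4, 1):

[[1], [2, 4], [3], [5, 6, 7], [8, 10, 11, 12], [9]]


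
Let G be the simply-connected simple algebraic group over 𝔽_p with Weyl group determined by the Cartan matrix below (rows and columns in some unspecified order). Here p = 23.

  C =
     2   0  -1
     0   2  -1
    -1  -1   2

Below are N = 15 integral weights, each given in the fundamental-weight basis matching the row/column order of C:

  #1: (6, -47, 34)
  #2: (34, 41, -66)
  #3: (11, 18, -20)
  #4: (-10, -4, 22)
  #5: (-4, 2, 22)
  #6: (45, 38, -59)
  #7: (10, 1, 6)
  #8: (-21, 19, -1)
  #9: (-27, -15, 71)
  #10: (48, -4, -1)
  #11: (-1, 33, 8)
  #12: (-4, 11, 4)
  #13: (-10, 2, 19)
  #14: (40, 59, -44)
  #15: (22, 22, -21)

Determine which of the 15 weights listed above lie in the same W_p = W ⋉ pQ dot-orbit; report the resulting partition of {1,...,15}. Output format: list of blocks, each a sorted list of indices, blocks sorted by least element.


C ↔ A_3 under row/col permutation; |W(A_3)| = 24.

Each λ_j+ρ reduced to Ā_23; 3-tuples below use C's row order:

  [1] (7, 0, 12);  [2] (7, 0, 12);  [3] (7, 0, 12);  [4] (9, 3, 11);  [5] (0, 0, 20);  [6] (7, 0, 12);  [7] (11, 2, 7);  [8] (0, 0, 20);  [9] (9, 3, 11);  [10] (0, 0, 20);  [11] (9, 3, 11);  [12] (3, 12, 2);  [13] (9, 3, 11);  [14] (3, 12, 2);  [15] (0, 0, 20)

The 15 indices split into 5 linkage classes (same alcove rep ⇔ same W_23-dot-orbit):

[[1, 2, 3, 6], [4, 9, 11, 13], [5, 8, 10, 15], [7], [12, 14]]


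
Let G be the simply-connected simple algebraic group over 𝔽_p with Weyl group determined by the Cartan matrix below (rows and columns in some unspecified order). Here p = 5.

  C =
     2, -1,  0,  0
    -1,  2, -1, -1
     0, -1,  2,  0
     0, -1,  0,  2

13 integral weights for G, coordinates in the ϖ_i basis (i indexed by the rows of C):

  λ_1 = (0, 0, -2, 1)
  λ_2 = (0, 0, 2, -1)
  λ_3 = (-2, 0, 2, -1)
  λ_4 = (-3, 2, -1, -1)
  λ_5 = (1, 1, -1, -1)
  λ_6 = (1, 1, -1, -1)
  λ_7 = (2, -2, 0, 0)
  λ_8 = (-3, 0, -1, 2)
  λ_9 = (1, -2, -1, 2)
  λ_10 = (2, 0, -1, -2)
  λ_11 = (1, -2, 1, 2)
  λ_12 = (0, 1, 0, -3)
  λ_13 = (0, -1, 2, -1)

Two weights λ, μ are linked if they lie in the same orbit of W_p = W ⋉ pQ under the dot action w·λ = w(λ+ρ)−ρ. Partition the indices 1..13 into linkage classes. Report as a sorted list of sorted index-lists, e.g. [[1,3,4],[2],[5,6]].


D_4 Cartan matrix, 4 simple roots permuted; ρ=(1,1,1,1).

Folding the 13 weights λ_j+ρ into Ā_5 (reps in the given 4-coord order):

  λ_1+ρ ↦ (1, 0, 1, 2)
  λ_2+ρ ↦ (1, 0, 3, 0)
  λ_3+ρ ↦ (1, 0, 3, 0)
  λ_4+ρ ↦ (2, 1, 0, 0)
  λ_5+ρ ↦ (2, 1, 0, 0)
  λ_6+ρ ↦ (2, 1, 0, 0)
  λ_7+ρ ↦ (2, 1, 0, 0)
  λ_8+ρ ↦ (1, 0, 1, 2)
  λ_9+ρ ↦ (1, 0, 1, 2)
  λ_10+ρ ↦ (3, 0, 0, 1)
  λ_11+ρ ↦ (1, 0, 1, 2)
  λ_12+ρ ↦ (1, 0, 1, 2)
  λ_13+ρ ↦ (1, 0, 3, 0)

The 13 indices split into 4 linkage classes (same alcove rep ⇔ same W_5-dot-orbit):

[[1, 8, 9, 11, 12], [2, 3, 13], [4, 5, 6, 7], [10]]


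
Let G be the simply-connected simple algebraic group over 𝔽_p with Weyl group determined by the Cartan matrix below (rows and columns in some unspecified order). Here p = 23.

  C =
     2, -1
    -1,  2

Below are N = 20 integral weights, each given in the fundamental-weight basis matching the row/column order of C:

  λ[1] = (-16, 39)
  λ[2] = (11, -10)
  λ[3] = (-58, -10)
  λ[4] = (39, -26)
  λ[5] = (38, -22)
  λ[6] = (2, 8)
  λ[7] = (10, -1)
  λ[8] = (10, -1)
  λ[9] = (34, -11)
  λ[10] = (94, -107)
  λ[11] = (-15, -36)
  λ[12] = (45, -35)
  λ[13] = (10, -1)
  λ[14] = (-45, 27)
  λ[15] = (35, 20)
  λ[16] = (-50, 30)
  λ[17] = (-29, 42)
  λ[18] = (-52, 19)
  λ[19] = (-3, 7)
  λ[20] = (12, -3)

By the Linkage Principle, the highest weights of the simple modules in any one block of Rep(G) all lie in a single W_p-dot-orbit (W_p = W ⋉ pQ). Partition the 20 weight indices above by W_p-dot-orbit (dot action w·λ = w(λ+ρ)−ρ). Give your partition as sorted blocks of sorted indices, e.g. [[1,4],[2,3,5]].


Cartan matrix: type A_2 (|W|=6); un-permuting the 2 rows.

Folding the 20 weights λ_j+ρ into Ā_23 (reps in the given 2-coord order):

    λ_1+ρ ↦ (2, 6)
    λ_2+ρ ↦ (3, 9)
    λ_3+ρ ↦ (3, 9)
    λ_4+ρ ↦ (2, 6)
    λ_5+ρ ↦ (2, 5)
    λ_6+ρ ↦ (3, 9)
    λ_7+ρ ↦ (11, 0)
    λ_8+ρ ↦ (11, 0)
    λ_9+ρ ↦ (11, 2)
    λ_10+ρ ↦ (3, 9)
    λ_11+ρ ↦ (3, 9)
    λ_12+ρ ↦ (11, 0)
    λ_13+ρ ↦ (11, 0)
    λ_14+ρ ↦ (2, 5)
    λ_15+ρ ↦ (11, 2)
    λ_16+ρ ↦ (3, 5)
    λ_17+ρ ↦ (3, 5)
    λ_18+ρ ↦ (3, 5)
    λ_19+ρ ↦ (2, 6)
    λ_20+ρ ↦ (11, 2)

6 distinct reps among the 20 weights ⇒ 6 W_23-linkage classes:

[[1, 4, 19], [2, 3, 6, 10, 11], [5, 14], [7, 8, 12, 13], [9, 15, 20], [16, 17, 18]]


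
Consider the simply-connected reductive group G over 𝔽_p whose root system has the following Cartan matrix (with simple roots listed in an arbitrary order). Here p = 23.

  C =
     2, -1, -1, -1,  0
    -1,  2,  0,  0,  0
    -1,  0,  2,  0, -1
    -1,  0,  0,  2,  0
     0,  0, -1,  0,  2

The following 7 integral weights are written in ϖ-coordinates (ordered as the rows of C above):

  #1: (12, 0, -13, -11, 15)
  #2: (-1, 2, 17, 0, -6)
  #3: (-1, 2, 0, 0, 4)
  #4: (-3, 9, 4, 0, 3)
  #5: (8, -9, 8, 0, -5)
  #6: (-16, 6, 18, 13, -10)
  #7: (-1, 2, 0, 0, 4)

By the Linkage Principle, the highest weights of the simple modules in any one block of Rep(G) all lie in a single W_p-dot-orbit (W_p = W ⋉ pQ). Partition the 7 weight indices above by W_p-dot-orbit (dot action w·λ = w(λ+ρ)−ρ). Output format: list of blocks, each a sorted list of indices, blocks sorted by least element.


Root system D_5: the 5×5 matrix C matches after relabeling.

W_23-reps of the 7 weights in Ā_23 (same 5-coord order as C):

  [1] (1, 8, 3, 1, 4)
  [2] (0, 3, 1, 1, 5)
  [3] (0, 3, 1, 1, 5)
  [4] (1, 8, 3, 1, 4)
  [5] (1, 8, 3, 1, 4)
  [6] (1, 8, 3, 1, 4)
  [7] (0, 3, 1, 1, 5)

The 7 indices split into 2 linkage classes (same alcove rep ⇔ same W_23-dot-orbit):

[[1, 4, 5, 6], [2, 3, 7]]


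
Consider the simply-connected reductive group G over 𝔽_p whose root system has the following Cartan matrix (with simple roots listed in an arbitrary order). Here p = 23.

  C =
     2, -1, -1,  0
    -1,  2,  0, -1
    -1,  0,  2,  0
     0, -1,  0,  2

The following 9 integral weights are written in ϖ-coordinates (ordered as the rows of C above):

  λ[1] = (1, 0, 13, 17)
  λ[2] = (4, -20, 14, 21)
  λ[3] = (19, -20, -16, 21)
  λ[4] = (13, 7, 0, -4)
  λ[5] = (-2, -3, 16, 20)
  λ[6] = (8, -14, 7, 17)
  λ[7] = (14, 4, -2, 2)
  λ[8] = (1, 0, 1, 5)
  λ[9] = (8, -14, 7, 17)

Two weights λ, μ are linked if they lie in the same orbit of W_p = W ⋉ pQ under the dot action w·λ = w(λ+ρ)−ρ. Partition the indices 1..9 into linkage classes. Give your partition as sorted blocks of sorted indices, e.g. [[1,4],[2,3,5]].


A_4 Cartan matrix, 4 simple roots permuted; ρ=(1,1,1,1).

Folding the 9 weights λ_j+ρ into Ā_23 (reps in the given 4-coord order):

  λ_1 → (2, 1, 2, 6) · λ_2 → (14, 5, 1, 3) · λ_3 → (14, 5, 1, 3) · λ_4 → (14, 5, 1, 3) · λ_5 → (2, 1, 2, 6) · λ_6 → (4, 9, 4, 5) · λ_7 → (14, 5, 1, 3) · λ_8 → (2, 1, 2, 6) · λ_9 → (4, 9, 4, 5)

Partition of {1..9} into 3 W_23-dot-orbits:

[[1, 5, 8], [2, 3, 4, 7], [6, 9]]


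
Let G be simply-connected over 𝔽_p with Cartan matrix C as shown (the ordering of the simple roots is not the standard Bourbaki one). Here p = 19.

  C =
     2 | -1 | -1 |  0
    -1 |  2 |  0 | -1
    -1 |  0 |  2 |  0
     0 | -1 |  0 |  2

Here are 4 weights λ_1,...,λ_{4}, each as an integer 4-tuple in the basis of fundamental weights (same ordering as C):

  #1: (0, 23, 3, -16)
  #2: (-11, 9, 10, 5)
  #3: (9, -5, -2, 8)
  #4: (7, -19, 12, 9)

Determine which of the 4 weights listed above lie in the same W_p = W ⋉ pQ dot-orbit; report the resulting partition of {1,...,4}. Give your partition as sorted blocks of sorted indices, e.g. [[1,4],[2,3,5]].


Cartan matrix: type A_4 (|W|=120); un-permuting the 4 rows.

Alcove-folded reps (p=19, 4 weights, presented ϖ-order):

  1: (5, 4, 1, 5)
  2: (10, 0, 1, 6)
  3: (5, 4, 1, 5)
  4: (10, 0, 1, 6)

2 distinct reps among the 4 weights ⇒ 2 W_19-linkage classes:

[[1, 3], [2, 4]]


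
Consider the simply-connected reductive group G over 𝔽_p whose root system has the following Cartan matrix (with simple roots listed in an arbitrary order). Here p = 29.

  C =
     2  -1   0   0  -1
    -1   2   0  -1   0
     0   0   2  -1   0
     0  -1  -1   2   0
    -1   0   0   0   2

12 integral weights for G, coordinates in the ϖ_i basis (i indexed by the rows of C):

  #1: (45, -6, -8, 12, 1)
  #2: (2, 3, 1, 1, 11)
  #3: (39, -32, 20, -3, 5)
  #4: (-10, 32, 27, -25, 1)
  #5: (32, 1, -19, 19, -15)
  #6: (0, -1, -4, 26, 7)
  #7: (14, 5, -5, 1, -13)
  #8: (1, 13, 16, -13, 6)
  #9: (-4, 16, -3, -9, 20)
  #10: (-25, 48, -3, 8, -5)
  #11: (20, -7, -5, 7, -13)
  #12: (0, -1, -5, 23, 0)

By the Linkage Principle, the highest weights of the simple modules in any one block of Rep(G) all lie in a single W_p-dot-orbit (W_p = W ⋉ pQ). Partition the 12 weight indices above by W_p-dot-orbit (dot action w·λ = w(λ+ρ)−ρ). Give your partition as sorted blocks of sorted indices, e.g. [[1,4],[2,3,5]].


C ↔ A_5 under row/col permutation; |W(A_5)| = 720.

Alcove-folded reps (p=29, 12 weights, presented ϖ-order):

    λ_1+ρ ↦ (2, 2, 5, 12, 7)
    λ_2+ρ ↦ (3, 4, 2, 2, 12)
    λ_3+ρ ↦ (2, 2, 5, 12, 7)
    λ_4+ρ ↦ (1, 0, 4, 20, 1)
    λ_5+ρ ↦ (3, 4, 2, 2, 12)
    λ_6+ρ ↦ (1, 0, 4, 20, 1)
    λ_7+ρ ↦ (3, 4, 2, 2, 12)
    λ_8+ρ ↦ (2, 2, 5, 12, 7)
    λ_9+ρ ↦ (3, 4, 2, 2, 12)
    λ_10+ρ ↦ (1, 0, 4, 20, 1)
    λ_11+ρ ↦ (3, 4, 2, 2, 12)
    λ_12+ρ ↦ (1, 0, 4, 20, 1)

Partition of {1..12} into 3 W_29-dot-orbits:

[[1, 3, 8], [2, 5, 7, 9, 11], [4, 6, 10, 12]]


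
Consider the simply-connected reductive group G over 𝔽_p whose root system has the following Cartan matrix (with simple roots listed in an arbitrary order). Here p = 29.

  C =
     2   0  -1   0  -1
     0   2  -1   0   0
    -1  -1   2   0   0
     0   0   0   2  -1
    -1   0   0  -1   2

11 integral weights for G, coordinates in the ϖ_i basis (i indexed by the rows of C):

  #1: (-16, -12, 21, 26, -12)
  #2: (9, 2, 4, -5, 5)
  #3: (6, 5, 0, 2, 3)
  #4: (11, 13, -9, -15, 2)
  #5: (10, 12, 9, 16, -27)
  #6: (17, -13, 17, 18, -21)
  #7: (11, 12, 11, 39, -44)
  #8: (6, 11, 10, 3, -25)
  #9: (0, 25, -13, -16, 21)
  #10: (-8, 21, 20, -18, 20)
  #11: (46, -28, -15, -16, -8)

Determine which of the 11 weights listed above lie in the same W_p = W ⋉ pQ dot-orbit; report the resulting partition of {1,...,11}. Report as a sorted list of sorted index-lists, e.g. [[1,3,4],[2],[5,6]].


Type A_5, rank 5, |W|=720; reorder rows/cols to standard.

Each λ_j+ρ reduced to Ā_29; 5-tuples below use C's row order:

    λ_1+ρ ↦ (4, 4, 7, 1, 11)
    λ_2+ρ ↦ (10, 3, 5, 4, 2)
    λ_3+ρ ↦ (7, 6, 1, 3, 4)
    λ_4+ρ ↦ (7, 6, 1, 3, 4)
    λ_5+ρ ↦ (10, 3, 5, 4, 2)
    λ_6+ρ ↦ (2, 5, 4, 6, 11)
    λ_7+ρ ↦ (10, 3, 5, 4, 2)
    λ_8+ρ ↦ (2, 5, 4, 6, 11)
    λ_9+ρ ↦ (7, 6, 1, 3, 4)
    λ_10+ρ ↦ (7, 6, 1, 3, 4)
    λ_11+ρ ↦ (4, 4, 7, 1, 11)

Grouping the 11 weights by Ā_29-representative: 4 linkage classes.

[[1, 11], [2, 5, 7], [3, 4, 9, 10], [6, 8]]


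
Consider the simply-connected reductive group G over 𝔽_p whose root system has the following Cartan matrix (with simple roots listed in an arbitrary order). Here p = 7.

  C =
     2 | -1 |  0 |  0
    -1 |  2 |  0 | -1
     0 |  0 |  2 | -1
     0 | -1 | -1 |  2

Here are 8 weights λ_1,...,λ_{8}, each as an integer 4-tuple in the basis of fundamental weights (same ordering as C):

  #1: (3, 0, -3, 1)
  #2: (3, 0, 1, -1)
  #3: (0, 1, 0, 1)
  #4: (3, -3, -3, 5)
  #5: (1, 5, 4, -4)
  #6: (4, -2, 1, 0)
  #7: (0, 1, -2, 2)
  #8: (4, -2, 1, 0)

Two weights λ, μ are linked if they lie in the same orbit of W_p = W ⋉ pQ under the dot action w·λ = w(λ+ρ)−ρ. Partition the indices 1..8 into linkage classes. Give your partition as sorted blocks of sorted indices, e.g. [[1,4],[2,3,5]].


A_4 Cartan matrix, 4 simple roots permuted; ρ=(1,1,1,1).

Ā_7 reps of the 8 weights (A_4, coords as presented):

  [1] (4, 1, 2, 0);  [2] (4, 1, 2, 0);  [3] (1, 2, 1, 2);  [4] (1, 2, 1, 2);  [5] (1, 2, 1, 2);  [6] (4, 1, 2, 0);  [7] (1, 2, 1, 2);  [8] (4, 1, 2, 0)

The 8 indices split into 2 linkage classes (same alcove rep ⇔ same W_7-dot-orbit):

[[1, 2, 6, 8], [3, 4, 5, 7]]


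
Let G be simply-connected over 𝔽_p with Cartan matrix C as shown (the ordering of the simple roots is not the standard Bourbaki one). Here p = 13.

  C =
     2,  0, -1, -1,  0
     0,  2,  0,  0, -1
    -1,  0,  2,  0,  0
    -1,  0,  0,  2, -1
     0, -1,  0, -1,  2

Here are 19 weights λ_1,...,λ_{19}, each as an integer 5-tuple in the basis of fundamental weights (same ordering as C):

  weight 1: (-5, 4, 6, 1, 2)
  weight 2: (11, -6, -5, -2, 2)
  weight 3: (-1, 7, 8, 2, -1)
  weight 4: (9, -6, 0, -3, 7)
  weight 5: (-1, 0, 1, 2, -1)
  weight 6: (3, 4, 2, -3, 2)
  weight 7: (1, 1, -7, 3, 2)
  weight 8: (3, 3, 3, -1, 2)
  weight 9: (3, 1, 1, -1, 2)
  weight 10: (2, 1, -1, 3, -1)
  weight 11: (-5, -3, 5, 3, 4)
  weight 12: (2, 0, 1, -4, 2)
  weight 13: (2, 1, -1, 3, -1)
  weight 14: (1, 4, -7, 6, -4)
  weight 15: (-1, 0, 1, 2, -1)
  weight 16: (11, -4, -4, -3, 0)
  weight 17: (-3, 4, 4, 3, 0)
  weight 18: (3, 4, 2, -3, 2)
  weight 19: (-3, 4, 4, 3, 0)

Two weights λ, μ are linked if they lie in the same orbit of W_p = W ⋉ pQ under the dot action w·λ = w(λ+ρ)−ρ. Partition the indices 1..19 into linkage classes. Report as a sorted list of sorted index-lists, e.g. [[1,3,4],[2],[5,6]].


Dynkin diagram of C (from the 8 off-diagonal −1 entries): A_5.

Alcove-folded reps (p=13, 19 weights, presented ϖ-order):

  λ_1+ρ ↦ (2, 5, 3, 2, 1);  λ_2+ρ ↦ (5, 1, 3, 2, 1);  λ_3+ρ ↦ (0, 1, 2, 3, 0);  λ_4+ρ ↦ (5, 1, 3, 2, 1);  λ_5+ρ ↦ (0, 1, 2, 3, 0);  λ_6+ρ ↦ (2, 5, 3, 2, 1);  λ_7+ρ ↦ (4, 2, 2, 0, 3);  λ_8+ρ ↦ (4, 2, 2, 0, 3);  λ_9+ρ ↦ (4, 2, 2, 0, 3);  λ_10+ρ ↦ (3, 2, 0, 4, 0);  λ_11+ρ ↦ (4, 2, 2, 0, 3);  λ_12+ρ ↦ (0, 1, 2, 3, 0);  λ_13+ρ ↦ (3, 2, 0, 4, 0);  λ_14+ρ ↦ (4, 2, 2, 0, 3);  λ_15+ρ ↦ (0, 1, 2, 3, 0);  λ_16+ρ ↦ (5, 1, 3, 2, 1);  λ_17+ρ ↦ (2, 5, 3, 2, 1);  λ_18+ρ ↦ (2, 5, 3, 2, 1);  λ_19+ρ ↦ (2, 5, 3, 2, 1)

These 19 weights hit 5 W_13-dot-orbits; sizes (5, 3, 4, 5, 2):

[[1, 6, 17, 18, 19], [2, 4, 16], [3, 5, 12, 15], [7, 8, 9, 11, 14], [10, 13]]


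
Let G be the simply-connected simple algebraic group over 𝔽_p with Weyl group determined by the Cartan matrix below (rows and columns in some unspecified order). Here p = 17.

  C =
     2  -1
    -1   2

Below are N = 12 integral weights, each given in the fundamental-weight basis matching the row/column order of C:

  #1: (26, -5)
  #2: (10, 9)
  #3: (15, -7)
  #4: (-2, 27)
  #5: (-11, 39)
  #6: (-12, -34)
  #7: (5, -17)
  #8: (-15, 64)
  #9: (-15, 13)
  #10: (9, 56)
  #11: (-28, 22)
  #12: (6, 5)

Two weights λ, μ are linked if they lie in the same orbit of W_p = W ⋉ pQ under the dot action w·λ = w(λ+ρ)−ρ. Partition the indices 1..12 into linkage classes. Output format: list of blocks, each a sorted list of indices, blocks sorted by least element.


C ↔ A_2 under row/col permutation; |W(A_2)| = 6.

λ_j+ρ reflected into Ā_17 (⟨·,θ^∨⟩≤17); 2-tuples as given:

  λ_1+ρ ↦ (7, 6)
  λ_2+ρ ↦ (7, 6)
  λ_3+ρ ↦ (10, 6)
  λ_4+ρ ↦ (10, 6)
  λ_5+ρ ↦ (7, 6)
  λ_6+ρ ↦ (10, 6)
  λ_7+ρ ↦ (10, 6)
  λ_8+ρ ↦ (14, 0)
  λ_9+ρ ↦ (14, 0)
  λ_10+ρ ↦ (10, 6)
  λ_11+ρ ↦ (7, 6)
  λ_12+ρ ↦ (7, 6)

The 12 indices split into 3 linkage classes (same alcove rep ⇔ same W_17-dot-orbit):

[[1, 2, 5, 11, 12], [3, 4, 6, 7, 10], [8, 9]]


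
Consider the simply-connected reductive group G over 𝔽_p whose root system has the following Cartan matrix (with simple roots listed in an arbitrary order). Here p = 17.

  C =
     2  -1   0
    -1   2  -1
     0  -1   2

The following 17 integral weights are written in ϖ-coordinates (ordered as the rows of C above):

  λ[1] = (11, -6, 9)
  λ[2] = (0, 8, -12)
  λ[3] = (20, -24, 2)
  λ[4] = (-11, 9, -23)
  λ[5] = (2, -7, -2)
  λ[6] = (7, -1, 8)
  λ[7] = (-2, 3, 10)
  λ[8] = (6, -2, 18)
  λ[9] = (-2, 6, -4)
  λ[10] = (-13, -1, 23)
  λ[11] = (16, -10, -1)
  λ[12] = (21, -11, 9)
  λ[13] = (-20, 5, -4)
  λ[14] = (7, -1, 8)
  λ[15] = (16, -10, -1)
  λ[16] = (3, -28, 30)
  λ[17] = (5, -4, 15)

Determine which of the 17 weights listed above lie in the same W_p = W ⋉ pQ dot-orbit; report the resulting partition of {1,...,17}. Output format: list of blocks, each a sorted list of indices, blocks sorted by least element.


Root system A_3: the 3×3 matrix C matches after relabeling.

Folding the 17 weights λ_j+ρ into Ā_17 (reps in the given 3-coord order):

  1: (7, 5, 5)
  2: (1, 1, 9)
  3: (1, 3, 11)
  4: (7, 5, 5)
  5: (1, 3, 3)
  6: (8, 0, 9)
  7: (1, 3, 11)
  8: (1, 1, 9)
  9: (1, 3, 3)
  10: (7, 5, 5)
  11: (8, 0, 9)
  12: (7, 5, 5)
  13: (1, 3, 11)
  14: (8, 0, 9)
  15: (8, 0, 9)
  16: (3, 6, 4)
  17: (1, 3, 11)

These 17 weights hit 6 W_17-dot-orbits; sizes (4, 2, 4, 2, 4, 1):

[[1, 4, 10, 12], [2, 8], [3, 7, 13, 17], [5, 9], [6, 11, 14, 15], [16]]


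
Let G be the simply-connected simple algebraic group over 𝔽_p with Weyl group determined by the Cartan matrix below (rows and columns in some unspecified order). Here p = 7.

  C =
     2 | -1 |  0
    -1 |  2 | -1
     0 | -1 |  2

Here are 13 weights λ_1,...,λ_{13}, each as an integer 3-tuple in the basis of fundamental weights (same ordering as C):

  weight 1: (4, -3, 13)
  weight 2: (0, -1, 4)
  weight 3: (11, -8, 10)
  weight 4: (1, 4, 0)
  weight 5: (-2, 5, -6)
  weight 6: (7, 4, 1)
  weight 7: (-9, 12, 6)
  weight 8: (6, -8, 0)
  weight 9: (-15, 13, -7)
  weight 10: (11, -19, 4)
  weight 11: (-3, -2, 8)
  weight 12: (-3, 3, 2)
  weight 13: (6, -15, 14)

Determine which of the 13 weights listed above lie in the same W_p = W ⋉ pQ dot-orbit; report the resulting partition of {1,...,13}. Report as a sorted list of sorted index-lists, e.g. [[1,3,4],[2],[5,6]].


Type A_3, rank 3, |W|=24; reorder rows/cols to standard.

Folding the 13 weights λ_j+ρ into Ā_7 (reps in the given 3-coord order):

  λ_1+ρ ↦ (2, 2, 3) · λ_2+ρ ↦ (1, 0, 5) · λ_3+ρ ↦ (2, 2, 3) · λ_4+ρ ↦ (1, 5, 0) · λ_5+ρ ↦ (1, 0, 5) · λ_6+ρ ↦ (1, 0, 5) · λ_7+ρ ↦ (1, 5, 0) · λ_8+ρ ↦ (0, 1, 6) · λ_9+ρ ↦ (0, 1, 6) · λ_10+ρ ↦ (1, 1, 4) · λ_11+ρ ↦ (1, 1, 4) · λ_12+ρ ↦ (2, 2, 3) · λ_13+ρ ↦ (0, 1, 6)

The 13 indices split into 5 linkage classes (same alcove rep ⇔ same W_7-dot-orbit):

[[1, 3, 12], [2, 5, 6], [4, 7], [8, 9, 13], [10, 11]]


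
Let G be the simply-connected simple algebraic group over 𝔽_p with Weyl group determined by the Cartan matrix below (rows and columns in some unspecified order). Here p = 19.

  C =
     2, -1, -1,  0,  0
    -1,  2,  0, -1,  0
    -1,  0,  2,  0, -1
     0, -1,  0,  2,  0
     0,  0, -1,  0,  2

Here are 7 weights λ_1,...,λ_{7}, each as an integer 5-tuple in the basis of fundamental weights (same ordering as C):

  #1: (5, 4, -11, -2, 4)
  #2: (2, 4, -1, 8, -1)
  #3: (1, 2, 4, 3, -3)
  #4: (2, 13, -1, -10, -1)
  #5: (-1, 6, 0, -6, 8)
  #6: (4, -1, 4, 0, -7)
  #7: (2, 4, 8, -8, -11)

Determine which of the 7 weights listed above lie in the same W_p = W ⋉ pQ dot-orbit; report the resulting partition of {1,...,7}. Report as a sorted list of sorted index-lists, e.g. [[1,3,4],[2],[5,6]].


Dynkin diagram of C (from the 8 off-diagonal −1 entries): A_5.

Each λ_j+ρ reduced to Ā_19; 5-tuples below use C's row order:

  λ_1+ρ ↦ (4, 0, 1, 1, 5);  λ_2+ρ ↦ (3, 5, 0, 9, 0);  λ_3+ρ ↦ (2, 3, 3, 4, 2);  λ_4+ρ ↦ (3, 5, 0, 9, 0);  λ_5+ρ ↦ (0, 2, 1, 5, 9);  λ_6+ρ ↦ (4, 0, 1, 1, 5);  λ_7+ρ ↦ (0, 2, 1, 5, 9)

Grouping the 7 weights by Ā_19-representative: 4 linkage classes.

[[1, 6], [2, 4], [3], [5, 7]]


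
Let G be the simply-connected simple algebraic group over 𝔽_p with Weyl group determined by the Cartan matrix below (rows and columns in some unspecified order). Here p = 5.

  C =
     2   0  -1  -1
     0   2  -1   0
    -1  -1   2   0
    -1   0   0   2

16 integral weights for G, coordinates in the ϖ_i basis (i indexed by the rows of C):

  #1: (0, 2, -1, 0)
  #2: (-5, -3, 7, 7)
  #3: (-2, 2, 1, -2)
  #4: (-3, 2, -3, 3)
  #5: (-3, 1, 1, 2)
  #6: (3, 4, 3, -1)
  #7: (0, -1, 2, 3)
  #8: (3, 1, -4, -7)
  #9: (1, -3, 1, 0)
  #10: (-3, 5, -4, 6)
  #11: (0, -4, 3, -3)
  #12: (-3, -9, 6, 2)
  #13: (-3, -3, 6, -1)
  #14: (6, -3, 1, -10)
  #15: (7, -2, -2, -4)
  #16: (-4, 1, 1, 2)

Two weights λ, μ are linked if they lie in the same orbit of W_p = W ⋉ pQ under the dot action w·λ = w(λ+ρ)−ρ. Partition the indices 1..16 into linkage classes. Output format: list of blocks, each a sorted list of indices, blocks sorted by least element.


C ↔ A_4 under row/col permutation; |W(A_4)| = 120.

Ā_5 reps of the 16 weights (A_4, coords as presented):

    λ_1+ρ ↦ (1, 3, 0, 1)
    λ_2+ρ ↦ (2, 1, 1, 0)
    λ_3+ρ ↦ (1, 3, 0, 1)
    λ_4+ρ ↦ (2, 1, 1, 0)
    λ_5+ρ ↦ (2, 2, 0, 1)
    λ_6+ρ ↦ (1, 3, 0, 1)
    λ_7+ρ ↦ (1, 3, 0, 1)
    λ_8+ρ ↦ (2, 1, 1, 0)
    λ_9+ρ ↦ (2, 2, 0, 1)
    λ_10+ρ ↦ (2, 2, 0, 1)
    λ_11+ρ ↦ (1, 3, 0, 1)
    λ_12+ρ ↦ (2, 2, 0, 1)
    λ_13+ρ ↦ (0, 0, 3, 0)
    λ_14+ρ ↦ (2, 2, 0, 1)
    λ_15+ρ ↦ (2, 1, 1, 0)
    λ_16+ρ ↦ (2, 1, 1, 0)

Linkage partition of the 16 weights (4 classes, p=5):

[[1, 3, 6, 7, 11], [2, 4, 8, 15, 16], [5, 9, 10, 12, 14], [13]]


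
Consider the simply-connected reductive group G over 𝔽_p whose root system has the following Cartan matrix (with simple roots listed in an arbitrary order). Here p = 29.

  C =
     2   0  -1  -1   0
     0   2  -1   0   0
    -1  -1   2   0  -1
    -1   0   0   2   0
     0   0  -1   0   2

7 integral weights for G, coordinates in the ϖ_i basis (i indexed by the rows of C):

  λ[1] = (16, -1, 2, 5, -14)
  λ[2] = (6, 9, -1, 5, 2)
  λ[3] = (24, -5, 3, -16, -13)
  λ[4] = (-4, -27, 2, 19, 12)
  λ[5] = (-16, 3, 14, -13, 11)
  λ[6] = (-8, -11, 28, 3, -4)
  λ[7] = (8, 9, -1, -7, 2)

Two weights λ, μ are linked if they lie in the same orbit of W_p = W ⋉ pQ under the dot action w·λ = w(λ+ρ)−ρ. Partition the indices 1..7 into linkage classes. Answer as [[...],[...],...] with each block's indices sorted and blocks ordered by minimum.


Dynkin diagram of C (from the 8 off-diagonal −1 entries): D_5.

λ_j+ρ reflected into Ā_29 (⟨·,θ^∨⟩≤29); 5-tuples as given:

    λ_1 → (3, 10, 0, 6, 3)
    λ_2 → (3, 10, 0, 6, 3)
    λ_3 → (2, 8, 2, 13, 0)
    λ_4 → (3, 10, 0, 6, 3)
    λ_5 → (2, 8, 2, 13, 0)
    λ_6 → (3, 10, 0, 6, 3)
    λ_7 → (3, 10, 0, 6, 3)

Partition of {1..7} into 2 W_29-dot-orbits:

[[1, 2, 4, 6, 7], [3, 5]]


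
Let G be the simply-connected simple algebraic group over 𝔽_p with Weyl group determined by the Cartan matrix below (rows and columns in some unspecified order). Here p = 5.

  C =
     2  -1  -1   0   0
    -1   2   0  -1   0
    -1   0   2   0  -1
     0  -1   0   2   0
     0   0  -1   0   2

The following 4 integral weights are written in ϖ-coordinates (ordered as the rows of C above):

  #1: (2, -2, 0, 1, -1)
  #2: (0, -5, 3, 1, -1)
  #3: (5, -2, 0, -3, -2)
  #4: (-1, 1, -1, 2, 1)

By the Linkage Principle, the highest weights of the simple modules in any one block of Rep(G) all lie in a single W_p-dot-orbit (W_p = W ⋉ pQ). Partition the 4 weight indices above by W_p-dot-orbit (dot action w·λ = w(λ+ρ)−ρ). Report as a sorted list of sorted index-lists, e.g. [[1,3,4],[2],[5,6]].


C ↔ A_5 under row/col permutation; |W(A_5)| = 720.

Folding the 4 weights λ_j+ρ into Ā_5 (reps in the given 5-coord order):

  λ_1 → (2, 1, 1, 1, 0);  λ_2 → (2, 1, 1, 1, 0);  λ_3 → (2, 1, 1, 1, 0);  λ_4 → (0, 2, 0, 1, 0)

Linkage partition of the 4 weights (2 classes, p=5):

[[1, 2, 3], [4]]


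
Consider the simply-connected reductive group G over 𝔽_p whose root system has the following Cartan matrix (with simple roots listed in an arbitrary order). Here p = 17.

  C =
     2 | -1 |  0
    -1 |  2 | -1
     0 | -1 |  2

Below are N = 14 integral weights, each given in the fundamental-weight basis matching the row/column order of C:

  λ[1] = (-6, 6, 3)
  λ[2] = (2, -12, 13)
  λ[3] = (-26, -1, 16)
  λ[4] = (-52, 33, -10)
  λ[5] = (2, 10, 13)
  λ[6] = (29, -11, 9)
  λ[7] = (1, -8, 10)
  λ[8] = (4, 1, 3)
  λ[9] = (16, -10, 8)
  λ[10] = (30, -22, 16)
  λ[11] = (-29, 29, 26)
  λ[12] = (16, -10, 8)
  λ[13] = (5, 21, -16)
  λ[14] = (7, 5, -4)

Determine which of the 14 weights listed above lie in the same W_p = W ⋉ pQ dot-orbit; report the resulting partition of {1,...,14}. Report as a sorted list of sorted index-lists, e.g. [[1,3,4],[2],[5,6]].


Cartan matrix: type A_3 (|W|=24); un-permuting the 3 rows.

Folding the 14 weights λ_j+ρ into Ā_17 (reps in the given 3-coord order):

  λ_1+ρ ↦ (5, 2, 4)
  λ_2+ρ ↦ (8, 3, 3)
  λ_3+ρ ↦ (8, 9, 0)
  λ_4+ρ ↦ (8, 9, 0)
  λ_5+ρ ↦ (8, 3, 3)
  λ_6+ρ ↦ (4, 3, 10)
  λ_7+ρ ↦ (5, 2, 4)
  λ_8+ρ ↦ (5, 2, 4)
  λ_9+ρ ↦ (8, 9, 0)
  λ_10+ρ ↦ (4, 3, 10)
  λ_11+ρ ↦ (5, 2, 4)
  λ_12+ρ ↦ (8, 9, 0)
  λ_13+ρ ↦ (5, 2, 4)
  λ_14+ρ ↦ (8, 3, 3)

These 14 weights hit 4 W_17-dot-orbits; sizes (5, 3, 4, 2):

[[1, 7, 8, 11, 13], [2, 5, 14], [3, 4, 9, 12], [6, 10]]
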